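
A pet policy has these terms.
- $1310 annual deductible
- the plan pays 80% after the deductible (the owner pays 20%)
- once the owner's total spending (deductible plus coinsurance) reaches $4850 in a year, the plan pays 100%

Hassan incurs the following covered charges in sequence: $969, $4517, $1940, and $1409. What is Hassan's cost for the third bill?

$388

#1 ($969): entire amount goes to the deductible. Cost to owner: $969. OOP to date $969.
#2 ($4517): $341 finishes the deductible; $4176 goes to coinsurance; owner's 20% is $835.20. Owner pays $1176.20; OOP now $2145.20.
#3 ($1940): deductible met; 20% of $1940 = $388. Owner owes $388 (running OOP $2533.20).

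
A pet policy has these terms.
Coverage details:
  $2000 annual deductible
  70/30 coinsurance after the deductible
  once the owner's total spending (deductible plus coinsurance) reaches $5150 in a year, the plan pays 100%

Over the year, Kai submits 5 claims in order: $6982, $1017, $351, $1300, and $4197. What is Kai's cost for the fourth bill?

Claim 1 — $6982: deductible takes $2000, $4982 remains; 30% of $4982 = $1494.60. Owner owes $3494.60 (running OOP $3494.60).
Claim 2 — $1017: 30% coinsurance on $1017 = $305.10. Owner pays $305.10; OOP now $3799.70.
Claim 3 — $351: 30% coinsurance on $351 = $105.30. Owner owes $105.30 (running OOP $3905).
Claim 4 — $1300: deductible already satisfied, so owner's share is 30% × $1300 = $390. Owner pays $390; OOP now $4295.

$390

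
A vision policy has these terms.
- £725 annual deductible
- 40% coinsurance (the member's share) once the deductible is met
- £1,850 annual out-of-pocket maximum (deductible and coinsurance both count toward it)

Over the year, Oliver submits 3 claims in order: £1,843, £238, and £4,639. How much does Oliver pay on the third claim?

£582.60

Claim 1 — £1,843: deductible takes £725, £1,118 remains; 40% of £1,118 = £447.20. Member pays £1,172.20; OOP now £1,172.20.
Claim 2 — £238: deductible met; 40% of £238 = £95.20. Member pays £95.20; OOP now £1,267.40.
Claim 3 — £4,639: 40% coinsurance on £4,639 = £1,855.60. That would push OOP to £3,123, over the £1,850 cap, so member pays £1,850 − £1,267.40 = £582.60.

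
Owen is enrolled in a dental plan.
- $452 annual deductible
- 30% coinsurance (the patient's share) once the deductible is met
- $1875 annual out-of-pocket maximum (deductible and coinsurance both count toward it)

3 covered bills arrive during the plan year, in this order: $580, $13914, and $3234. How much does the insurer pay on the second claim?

$12529.40

Claim 1 ($580): deductible takes $452, $128 remains; coinsurance $128 × 30% = $38.40. Patient pays $490.40; OOP now $490.40. Plan pays $580 − $490.40 = $89.60.
Claim 2 ($13914): deductible met; 30% of $13914 = $4174.20. OOP would hit $4664.60 > $1875, so the cap limits the patient to $1875 − $490.40 = $1384.60. Insurer: $13914 − $1384.60 = $12529.40.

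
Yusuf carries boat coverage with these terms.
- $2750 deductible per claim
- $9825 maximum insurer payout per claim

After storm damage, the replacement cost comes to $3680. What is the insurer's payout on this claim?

Subtract the deductible: $3680 − $2750 = $930.
$930 ≤ $9825, so the limit doesn't bind; insurer pays $930.

$930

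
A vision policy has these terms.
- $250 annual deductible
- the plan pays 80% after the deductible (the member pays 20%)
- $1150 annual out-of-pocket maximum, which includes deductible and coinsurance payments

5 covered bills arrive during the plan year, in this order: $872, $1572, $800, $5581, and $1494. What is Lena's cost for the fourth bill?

$301.20

Bill 1, $872: $250 finishes the deductible; $622 goes to coinsurance; coinsurance $622 × 20% = $124.40. Member owes $374.40 (running OOP $374.40).
Bill 2, $1572: 20% coinsurance on $1572 = $314.40. Member owes $314.40 (running OOP $688.80).
Bill 3, $800: deductible met; 20% of $800 = $160. Member owes $160 (running OOP $848.80).
Bill 4, $5581: 20% coinsurance on $5581 = $1116.20. That would push OOP to $1965, over the $1150 cap, so member pays $1150 − $848.80 = $301.20.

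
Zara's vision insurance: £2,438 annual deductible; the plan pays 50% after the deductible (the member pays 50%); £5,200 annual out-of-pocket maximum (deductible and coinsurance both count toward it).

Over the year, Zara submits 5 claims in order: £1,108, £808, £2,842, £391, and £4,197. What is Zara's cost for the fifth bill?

£1,406.50

#1 (£1,108): all of it applies to the deductible. Member owes £1,108 (running OOP £1,108).
#2 (£808): all of it applies to the deductible. Member pays £808; OOP now £1,916.
#3 (£2,842): £522 finishes the deductible; £2,320 goes to coinsurance; member's 50% is £1,160. Member pays £1,682; OOP now £3,598.
#4 (£391): 50% coinsurance on £391 = £195.50. Cost to member: £195.50. OOP to date £3,793.50.
#5 (£4,197): deductible met; 50% of £4,197 = £2,098.50. That would push OOP to £5,892, over the £5,200 cap, so member pays £5,200 − £3,793.50 = £1,406.50.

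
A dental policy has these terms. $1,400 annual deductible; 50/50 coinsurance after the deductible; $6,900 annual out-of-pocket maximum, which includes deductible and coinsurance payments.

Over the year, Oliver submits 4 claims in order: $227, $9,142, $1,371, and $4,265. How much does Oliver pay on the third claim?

Bill 1, $227: fully absorbed by the deductible. Cost to patient: $227. OOP to date $227.
Bill 2, $9,142: $1,173 finishes the deductible; $7,969 goes to coinsurance; patient's 50% is $3,984.50. Patient owes $5,157.50 (running OOP $5,384.50).
Bill 3, $1,371: deductible met; 50% of $1,371 = $685.50. Patient pays $685.50; OOP now $6,070.

$685.50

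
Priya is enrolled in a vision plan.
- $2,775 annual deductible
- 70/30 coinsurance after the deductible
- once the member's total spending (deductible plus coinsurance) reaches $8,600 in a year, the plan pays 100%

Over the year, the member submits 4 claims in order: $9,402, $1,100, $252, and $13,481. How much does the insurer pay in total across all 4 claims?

Claim 1 — $9,402: $2,775 finishes the deductible; $6,627 goes to coinsurance; member's 30% is $1,988.10. Member owes $4,763.10 (running OOP $4,763.10). Insurer: $9,402 − $4,763.10 = $4,638.90.
Claim 2 — $1,100: 30% coinsurance on $1,100 = $330. Member owes $330 (running OOP $5,093.10). Plan pays $1,100 − $330 = $770.
Claim 3 — $252: 30% coinsurance on $252 = $75.60. Member owes $75.60 (running OOP $5,168.70). Plan pays $252 − $75.60 = $176.40.
Claim 4 — $13,481: 30% coinsurance on $13,481 = $4,044.30. Adding that to $5,168.70 gives $9,213, past the $8,600 cap; member pays only $8,600 − $5,168.70 = $3,431.30. Insurer: $13,481 − $3,431.30 = $10,049.70.
Insurer total = bills − member's total = $24,235 − $8,600 = $15,635.

$15,635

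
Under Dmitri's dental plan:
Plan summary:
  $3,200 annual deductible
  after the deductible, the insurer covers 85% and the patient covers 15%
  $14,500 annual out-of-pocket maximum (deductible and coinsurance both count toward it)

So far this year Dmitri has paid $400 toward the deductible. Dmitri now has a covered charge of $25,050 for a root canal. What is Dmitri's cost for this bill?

$6,137.50

$400 of the $3,200 deductible is already met, leaving $2,800.
After the $2,800 deductible portion, $25,050 − $2,800 = $22,250 is subject to coinsurance.
15% of $22,250 = $3,337.50 falls to the patient.
Patient responsibility before any cap: $2,800 + $3,337.50 = $6,137.50.
Year-to-date out-of-pocket becomes $400 + $6,137.50 = $6,537.50, still under the $14,500 maximum, so no cap applies.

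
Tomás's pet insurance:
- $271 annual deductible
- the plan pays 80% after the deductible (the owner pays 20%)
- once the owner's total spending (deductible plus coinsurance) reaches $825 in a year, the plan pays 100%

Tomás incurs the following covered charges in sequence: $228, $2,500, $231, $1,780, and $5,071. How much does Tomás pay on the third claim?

$46.20

Bill 1, $228: fully absorbed by the deductible. Owner pays $228; OOP now $228.
Bill 2, $2,500: deductible takes $43, $2,457 remains; coinsurance $2,457 × 20% = $491.40. Owner owes $534.40 (running OOP $762.40).
Bill 3, $231: deductible met; 20% of $231 = $46.20. Owner owes $46.20 (running OOP $808.60).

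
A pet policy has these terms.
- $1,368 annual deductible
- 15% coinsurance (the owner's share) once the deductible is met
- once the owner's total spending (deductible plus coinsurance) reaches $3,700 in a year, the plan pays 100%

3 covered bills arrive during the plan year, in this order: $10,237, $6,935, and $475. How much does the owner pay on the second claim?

Claim 1 — $10,237: deductible takes $1,368, $8,869 remains; owner's 15% is $1,330.35. Cost to owner: $2,698.35. OOP to date $2,698.35.
Claim 2 — $6,935: 15% coinsurance on $6,935 = $1,040.25. OOP would hit $3,738.60 > $3,700, so the cap limits the owner to $3,700 − $2,698.35 = $1,001.65.

$1,001.65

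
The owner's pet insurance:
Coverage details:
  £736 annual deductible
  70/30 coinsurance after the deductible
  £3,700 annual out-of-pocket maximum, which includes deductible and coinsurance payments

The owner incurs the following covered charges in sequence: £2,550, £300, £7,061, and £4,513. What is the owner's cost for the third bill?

#1 (£2,550): £736 finishes the deductible; £1,814 goes to coinsurance; owner's 30% is £544.20. Cost to owner: £1,280.20. OOP to date £1,280.20.
#2 (£300): deductible met; 30% of £300 = £90. Owner pays £90; OOP now £1,370.20.
#3 (£7,061): deductible met; 30% of £7,061 = £2,118.30. Cost to owner: £2,118.30. OOP to date £3,488.50.

£2,118.30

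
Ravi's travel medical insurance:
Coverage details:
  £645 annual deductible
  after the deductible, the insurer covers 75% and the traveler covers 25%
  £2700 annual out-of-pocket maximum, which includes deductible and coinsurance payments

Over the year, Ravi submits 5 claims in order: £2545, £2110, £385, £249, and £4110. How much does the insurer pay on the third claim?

Bill 1, £2545: £645 to deductible, leaving £1900; coinsurance £1900 × 25% = £475. Traveler owes £1120 (running OOP £1120). Plan pays £2545 − £1120 = £1425.
Bill 2, £2110: deductible already satisfied, so traveler's share is 25% × £2110 = £527.50. Traveler pays £527.50; OOP now £1647.50. Plan pays £2110 − £527.50 = £1582.50.
Bill 3, £385: deductible met; 25% of £385 = £96.25. Traveler owes £96.25 (running OOP £1743.75). Insurer: £385 − £96.25 = £288.75.

£288.75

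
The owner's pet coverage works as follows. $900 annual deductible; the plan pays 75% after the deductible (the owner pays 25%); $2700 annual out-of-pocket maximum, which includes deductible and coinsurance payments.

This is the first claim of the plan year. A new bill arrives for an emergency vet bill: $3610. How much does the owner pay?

$1577.50

Nothing has been paid toward the $900 deductible, so the first $900 of this charge is applied there.
That leaves $3610 − $900 = $2710 for coinsurance.
Owner's 25% share of $2710 is $677.50.
So the owner owes $900 + $677.50 = $1577.50 before any cap.
Year-to-date out-of-pocket becomes $0 + $1577.50 = $1577.50, still under the $2700 maximum, so no cap applies.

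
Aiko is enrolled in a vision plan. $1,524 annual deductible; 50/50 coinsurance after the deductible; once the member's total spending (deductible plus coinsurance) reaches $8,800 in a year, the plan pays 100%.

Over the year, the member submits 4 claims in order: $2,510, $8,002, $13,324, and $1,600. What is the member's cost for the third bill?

$2,782

Claim 1 — $2,510: $1,524 to deductible, leaving $986; member's 50% is $493. Member owes $2,017 (running OOP $2,017).
Claim 2 — $8,002: deductible already satisfied, so member's share is 50% × $8,002 = $4,001. Member owes $4,001 (running OOP $6,018).
Claim 3 — $13,324: 50% coinsurance on $13,324 = $6,662. That would push OOP to $12,680, over the $8,800 cap, so member pays $8,800 − $6,018 = $2,782.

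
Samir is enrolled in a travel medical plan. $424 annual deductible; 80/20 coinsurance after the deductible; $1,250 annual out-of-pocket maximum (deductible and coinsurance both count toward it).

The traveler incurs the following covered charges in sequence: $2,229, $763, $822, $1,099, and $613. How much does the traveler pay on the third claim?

Claim 1 ($2,229): deductible takes $424, $1,805 remains; 20% of $1,805 = $361. Traveler pays $785; OOP now $785.
Claim 2 ($763): 20% coinsurance on $763 = $152.60. Traveler owes $152.60 (running OOP $937.60).
Claim 3 ($822): deductible met; 20% of $822 = $164.40. Traveler pays $164.40; OOP now $1,102.

$164.40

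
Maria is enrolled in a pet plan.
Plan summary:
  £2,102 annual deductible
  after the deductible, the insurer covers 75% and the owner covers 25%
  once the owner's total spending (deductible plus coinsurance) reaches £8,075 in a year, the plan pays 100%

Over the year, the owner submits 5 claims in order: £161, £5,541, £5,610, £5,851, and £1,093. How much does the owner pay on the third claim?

£1,402.50

Claim 1 — £161: all of it applies to the deductible. Owner owes £161 (running OOP £161).
Claim 2 — £5,541: £1,941 to deductible, leaving £3,600; owner's 25% is £900. Owner pays £2,841; OOP now £3,002.
Claim 3 — £5,610: 25% coinsurance on £5,610 = £1,402.50. Cost to owner: £1,402.50. OOP to date £4,404.50.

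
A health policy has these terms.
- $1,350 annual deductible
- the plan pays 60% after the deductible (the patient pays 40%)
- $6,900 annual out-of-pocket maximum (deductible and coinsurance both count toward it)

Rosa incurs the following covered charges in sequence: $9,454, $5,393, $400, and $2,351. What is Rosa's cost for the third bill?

Bill 1, $9,454: $1,350 to deductible, leaving $8,104; patient's 40% is $3,241.60. Patient pays $4,591.60; OOP now $4,591.60.
Bill 2, $5,393: deductible already satisfied, so patient's share is 40% × $5,393 = $2,157.20. Patient pays $2,157.20; OOP now $6,748.80.
Bill 3, $400: deductible already satisfied, so patient's share is 40% × $400 = $160. OOP would hit $6,908.80 > $6,900, so the cap limits the patient to $6,900 − $6,748.80 = $151.20.

$151.20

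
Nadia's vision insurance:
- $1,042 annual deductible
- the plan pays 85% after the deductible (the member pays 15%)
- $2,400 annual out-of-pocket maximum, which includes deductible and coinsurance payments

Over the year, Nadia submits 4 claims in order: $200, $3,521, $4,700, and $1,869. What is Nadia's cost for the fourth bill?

Bill 1, $200: fully absorbed by the deductible. Cost to member: $200. OOP to date $200.
Bill 2, $3,521: $842 to deductible, leaving $2,679; 15% of $2,679 = $401.85. Member owes $1,243.85 (running OOP $1,443.85).
Bill 3, $4,700: deductible already satisfied, so member's share is 15% × $4,700 = $705. Member pays $705; OOP now $2,148.85.
Bill 4, $1,869: 15% coinsurance on $1,869 = $280.35. That would push OOP to $2,429.20, over the $2,400 cap, so member pays $2,400 − $2,148.85 = $251.15.

$251.15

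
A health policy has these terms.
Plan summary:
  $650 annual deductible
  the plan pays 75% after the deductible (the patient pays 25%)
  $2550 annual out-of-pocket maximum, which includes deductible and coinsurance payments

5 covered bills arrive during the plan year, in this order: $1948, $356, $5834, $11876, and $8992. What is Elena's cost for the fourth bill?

Claim 1 — $1948: deductible takes $650, $1298 remains; coinsurance $1298 × 25% = $324.50. Patient owes $974.50 (running OOP $974.50).
Claim 2 — $356: 25% coinsurance on $356 = $89. Patient owes $89 (running OOP $1063.50).
Claim 3 — $5834: deductible already satisfied, so patient's share is 25% × $5834 = $1458.50. Patient pays $1458.50; OOP now $2522.
Claim 4 — $11876: deductible already satisfied, so patient's share is 25% × $11876 = $2969. Adding that to $2522 gives $5491, past the $2550 cap; patient pays only $2550 − $2522 = $28.

$28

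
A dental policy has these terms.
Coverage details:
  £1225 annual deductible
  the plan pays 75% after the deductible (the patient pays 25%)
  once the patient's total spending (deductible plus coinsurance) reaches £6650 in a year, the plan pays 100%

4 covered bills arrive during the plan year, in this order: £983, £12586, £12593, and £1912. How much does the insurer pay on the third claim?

#1 (£983): all of it applies to the deductible. Patient pays £983; OOP now £983. Insurer: £983 − £983 = £0.
#2 (£12586): deductible takes £242, £12344 remains; coinsurance £12344 × 25% = £3086. Patient owes £3328 (running OOP £4311). Insurer: £12586 − £3328 = £9258.
#3 (£12593): 25% coinsurance on £12593 = £3148.25. OOP would hit £7459.25 > £6650, so the cap limits the patient to £6650 − £4311 = £2339. Plan pays £12593 − £2339 = £10254.

£10254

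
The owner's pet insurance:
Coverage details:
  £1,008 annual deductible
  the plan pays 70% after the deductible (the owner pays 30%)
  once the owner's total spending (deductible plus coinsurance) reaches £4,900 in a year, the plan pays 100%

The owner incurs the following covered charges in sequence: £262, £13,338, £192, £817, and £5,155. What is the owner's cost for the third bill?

£57.60

Claim 1 — £262: all of it applies to the deductible. Cost to owner: £262. OOP to date £262.
Claim 2 — £13,338: deductible takes £746, £12,592 remains; owner's 30% is £3,777.60. Owner owes £4,523.60 (running OOP £4,785.60).
Claim 3 — £192: 30% coinsurance on £192 = £57.60. Owner pays £57.60; OOP now £4,843.20.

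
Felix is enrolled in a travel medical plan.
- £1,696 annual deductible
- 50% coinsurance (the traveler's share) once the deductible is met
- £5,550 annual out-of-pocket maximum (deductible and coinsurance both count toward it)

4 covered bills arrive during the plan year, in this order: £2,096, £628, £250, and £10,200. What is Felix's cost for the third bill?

£125

#1 (£2,096): deductible takes £1,696, £400 remains; coinsurance £400 × 50% = £200. Traveler pays £1,896; OOP now £1,896.
#2 (£628): 50% coinsurance on £628 = £314. Traveler pays £314; OOP now £2,210.
#3 (£250): deductible met; 50% of £250 = £125. Traveler pays £125; OOP now £2,335.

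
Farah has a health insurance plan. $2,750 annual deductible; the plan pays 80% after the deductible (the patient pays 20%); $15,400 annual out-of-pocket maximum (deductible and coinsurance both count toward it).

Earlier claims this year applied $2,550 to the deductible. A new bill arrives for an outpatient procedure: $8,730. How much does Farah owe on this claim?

Remaining deductible: $2,750 − $2,550 = $200.
After the $200 deductible portion, $8,730 − $200 = $8,530 is subject to coinsurance.
20% of $8,530 = $1,706 falls to the patient.
So the patient owes $200 + $1,706 = $1,906 before any cap.
Year-to-date out-of-pocket becomes $2,550 + $1,906 = $4,456, still under the $15,400 maximum, so no cap applies.

$1,906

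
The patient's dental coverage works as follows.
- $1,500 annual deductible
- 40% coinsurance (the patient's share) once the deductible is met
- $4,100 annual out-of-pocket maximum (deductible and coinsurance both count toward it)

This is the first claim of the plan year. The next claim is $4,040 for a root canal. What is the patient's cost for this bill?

Nothing has been paid toward the $1,500 deductible, so the first $1,500 of this charge is applied there.
The remaining $2,540 (= $4,040 − $1,500) moves to coinsurance.
Patient's 40% share of $2,540 is $1,016.
That puts the patient's cost at $1,500 + $1,016 = $2,516 before any cap.
Cumulative spending $0 + $2,516 = $2,516 stays under the $4,100 maximum.

$2,516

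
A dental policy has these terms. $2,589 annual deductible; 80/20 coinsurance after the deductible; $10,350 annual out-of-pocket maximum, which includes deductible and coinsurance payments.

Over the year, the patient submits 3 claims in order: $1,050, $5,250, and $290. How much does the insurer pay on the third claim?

$232

#1 ($1,050): fully absorbed by the deductible. Cost to patient: $1,050. OOP to date $1,050. Insurer: $1,050 − $1,050 = $0.
#2 ($5,250): deductible takes $1,539, $3,711 remains; patient's 20% is $742.20. Cost to patient: $2,281.20. OOP to date $3,331.20. Insurer: $5,250 − $2,281.20 = $2,968.80.
#3 ($290): 20% coinsurance on $290 = $58. Patient owes $58 (running OOP $3,389.20). Plan pays $290 − $58 = $232.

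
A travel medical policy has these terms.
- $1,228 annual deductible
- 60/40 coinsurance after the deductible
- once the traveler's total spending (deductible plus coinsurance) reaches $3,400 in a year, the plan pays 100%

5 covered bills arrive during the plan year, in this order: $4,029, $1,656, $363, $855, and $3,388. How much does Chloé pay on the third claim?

$145.20

Claim 1 ($4,029): $1,228 finishes the deductible; $2,801 goes to coinsurance; traveler's 40% is $1,120.40. Traveler owes $2,348.40 (running OOP $2,348.40).
Claim 2 ($1,656): deductible already satisfied, so traveler's share is 40% × $1,656 = $662.40. Traveler pays $662.40; OOP now $3,010.80.
Claim 3 ($363): deductible met; 40% of $363 = $145.20. Traveler pays $145.20; OOP now $3,156.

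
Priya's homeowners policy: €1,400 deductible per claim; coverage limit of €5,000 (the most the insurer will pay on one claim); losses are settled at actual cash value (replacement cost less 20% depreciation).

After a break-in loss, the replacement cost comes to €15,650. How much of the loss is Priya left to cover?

€10,650

Depreciate 20%: the covered value is €15,650 × 0.8 = €12,520.
After the deductible, €12,520 − €1,400 = €11,120 remains.
Since €11,120 > €5,000, the payout is capped at €5,000.
The homeowner bears the rest of the original loss: €15,650 − €5,000 = €10,650.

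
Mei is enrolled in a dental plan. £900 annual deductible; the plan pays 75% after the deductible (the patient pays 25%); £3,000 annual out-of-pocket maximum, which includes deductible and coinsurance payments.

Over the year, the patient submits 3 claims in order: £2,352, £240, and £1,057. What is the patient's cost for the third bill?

£264.25

Claim 1 — £2,352: £900 to deductible, leaving £1,452; coinsurance £1,452 × 25% = £363. Patient owes £1,263 (running OOP £1,263).
Claim 2 — £240: deductible already satisfied, so patient's share is 25% × £240 = £60. Cost to patient: £60. OOP to date £1,323.
Claim 3 — £1,057: 25% coinsurance on £1,057 = £264.25. Patient owes £264.25 (running OOP £1,587.25).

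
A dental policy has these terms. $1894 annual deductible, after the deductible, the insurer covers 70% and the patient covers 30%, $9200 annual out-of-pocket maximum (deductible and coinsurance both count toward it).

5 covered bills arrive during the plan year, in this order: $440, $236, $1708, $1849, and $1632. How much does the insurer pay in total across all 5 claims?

$2779.70

#1 ($440): entire amount goes to the deductible. Patient owes $440 (running OOP $440). Plan pays $440 − $440 = $0.
#2 ($236): entire amount goes to the deductible. Patient owes $236 (running OOP $676). Insurer: $236 − $236 = $0.
#3 ($1708): deductible takes $1218, $490 remains; coinsurance $490 × 30% = $147. Cost to patient: $1365. OOP to date $2041. Plan pays $1708 − $1365 = $343.
#4 ($1849): deductible already satisfied, so patient's share is 30% × $1849 = $554.70. Patient owes $554.70 (running OOP $2595.70). Plan pays $1849 − $554.70 = $1294.30.
#5 ($1632): deductible met; 30% of $1632 = $489.60. Patient pays $489.60; OOP now $3085.30. Insurer: $1632 − $489.60 = $1142.40.
Insurer total: $0 + $0 + $343 + $1294.30 + $1142.40 = $2779.70.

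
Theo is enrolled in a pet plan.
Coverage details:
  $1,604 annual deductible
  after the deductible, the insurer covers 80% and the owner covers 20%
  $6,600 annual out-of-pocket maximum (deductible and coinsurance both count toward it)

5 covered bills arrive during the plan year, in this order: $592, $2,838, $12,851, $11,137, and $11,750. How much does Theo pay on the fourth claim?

$2,060.60

#1 ($592): entire amount goes to the deductible. Owner owes $592 (running OOP $592).
#2 ($2,838): deductible takes $1,012, $1,826 remains; owner's 20% is $365.20. Owner pays $1,377.20; OOP now $1,969.20.
#3 ($12,851): 20% coinsurance on $12,851 = $2,570.20. Owner owes $2,570.20 (running OOP $4,539.40).
#4 ($11,137): deductible already satisfied, so owner's share is 20% × $11,137 = $2,227.40. OOP would hit $6,766.80 > $6,600, so the cap limits the owner to $6,600 − $4,539.40 = $2,060.60.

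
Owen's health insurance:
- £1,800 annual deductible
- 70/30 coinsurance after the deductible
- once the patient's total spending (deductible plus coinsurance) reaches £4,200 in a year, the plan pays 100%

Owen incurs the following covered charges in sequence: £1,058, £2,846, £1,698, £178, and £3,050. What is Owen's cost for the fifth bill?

Bill 1, £1,058: fully absorbed by the deductible. Patient pays £1,058; OOP now £1,058.
Bill 2, £2,846: £742 finishes the deductible; £2,104 goes to coinsurance; coinsurance £2,104 × 30% = £631.20. Patient owes £1,373.20 (running OOP £2,431.20).
Bill 3, £1,698: deductible met; 30% of £1,698 = £509.40. Patient owes £509.40 (running OOP £2,940.60).
Bill 4, £178: deductible met; 30% of £178 = £53.40. Patient owes £53.40 (running OOP £2,994).
Bill 5, £3,050: deductible already satisfied, so patient's share is 30% × £3,050 = £915. Patient pays £915; OOP now £3,909.

£915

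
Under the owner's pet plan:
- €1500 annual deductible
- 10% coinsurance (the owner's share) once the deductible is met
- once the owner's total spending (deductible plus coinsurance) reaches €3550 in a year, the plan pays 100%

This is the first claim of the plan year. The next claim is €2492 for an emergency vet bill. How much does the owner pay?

€1599.20

Deductible not yet touched, so the first €1500 of the bill goes to the deductible.
That leaves €2492 − €1500 = €992 for coinsurance.
Owner's 10% share of €992 is €99.20.
Owner responsibility before any cap: €1500 + €99.20 = €1599.20.
Year-to-date out-of-pocket becomes €0 + €1599.20 = €1599.20, still under the €3550 maximum, so no cap applies.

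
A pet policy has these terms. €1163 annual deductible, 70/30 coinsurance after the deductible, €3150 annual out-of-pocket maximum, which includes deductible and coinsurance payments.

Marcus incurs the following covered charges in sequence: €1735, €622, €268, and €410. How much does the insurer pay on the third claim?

€187.60

Claim 1 (€1735): €1163 to deductible, leaving €572; 30% of €572 = €171.60. Owner pays €1334.60; OOP now €1334.60. Plan pays €1735 − €1334.60 = €400.40.
Claim 2 (€622): deductible already satisfied, so owner's share is 30% × €622 = €186.60. Owner pays €186.60; OOP now €1521.20. Insurer: €622 − €186.60 = €435.40.
Claim 3 (€268): deductible met; 30% of €268 = €80.40. Cost to owner: €80.40. OOP to date €1601.60. Plan pays €268 − €80.40 = €187.60.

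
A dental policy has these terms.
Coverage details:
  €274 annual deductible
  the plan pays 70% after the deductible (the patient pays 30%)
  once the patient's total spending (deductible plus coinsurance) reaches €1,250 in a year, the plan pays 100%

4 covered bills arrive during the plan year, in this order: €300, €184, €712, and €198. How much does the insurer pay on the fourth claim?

Claim 1 — €300: €274 finishes the deductible; €26 goes to coinsurance; patient's 30% is €7.80. Patient pays €281.80; OOP now €281.80. Insurer: €300 − €281.80 = €18.20.
Claim 2 — €184: deductible met; 30% of €184 = €55.20. Cost to patient: €55.20. OOP to date €337. Plan pays €184 − €55.20 = €128.80.
Claim 3 — €712: deductible met; 30% of €712 = €213.60. Patient pays €213.60; OOP now €550.60. Insurer: €712 − €213.60 = €498.40.
Claim 4 — €198: deductible already satisfied, so patient's share is 30% × €198 = €59.40. Cost to patient: €59.40. OOP to date €610. Insurer: €198 − €59.40 = €138.60.

€138.60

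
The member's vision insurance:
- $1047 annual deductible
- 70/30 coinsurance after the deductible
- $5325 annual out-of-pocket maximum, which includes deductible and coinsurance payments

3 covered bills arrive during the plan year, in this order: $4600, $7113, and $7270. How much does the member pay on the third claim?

$1078.20

#1 ($4600): $1047 to deductible, leaving $3553; coinsurance $3553 × 30% = $1065.90. Cost to member: $2112.90. OOP to date $2112.90.
#2 ($7113): 30% coinsurance on $7113 = $2133.90. Member owes $2133.90 (running OOP $4246.80).
#3 ($7270): deductible already satisfied, so member's share is 30% × $7270 = $2181. OOP would hit $6427.80 > $5325, so the cap limits the member to $5325 − $4246.80 = $1078.20.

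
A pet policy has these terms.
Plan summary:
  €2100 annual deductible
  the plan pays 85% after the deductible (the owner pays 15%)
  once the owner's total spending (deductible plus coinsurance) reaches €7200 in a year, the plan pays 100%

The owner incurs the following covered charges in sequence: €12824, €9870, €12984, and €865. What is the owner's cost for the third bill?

Bill 1, €12824: €2100 finishes the deductible; €10724 goes to coinsurance; owner's 15% is €1608.60. Owner pays €3708.60; OOP now €3708.60.
Bill 2, €9870: deductible met; 15% of €9870 = €1480.50. Owner pays €1480.50; OOP now €5189.10.
Bill 3, €12984: 15% coinsurance on €12984 = €1947.60. Owner owes €1947.60 (running OOP €7136.70).

€1947.60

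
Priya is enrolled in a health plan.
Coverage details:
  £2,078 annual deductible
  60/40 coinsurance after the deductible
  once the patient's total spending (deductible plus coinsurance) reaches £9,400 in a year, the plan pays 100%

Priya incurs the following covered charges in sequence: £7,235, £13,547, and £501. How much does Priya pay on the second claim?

Claim 1 (£7,235): £2,078 finishes the deductible; £5,157 goes to coinsurance; coinsurance £5,157 × 40% = £2,062.80. Patient pays £4,140.80; OOP now £4,140.80.
Claim 2 (£13,547): 40% coinsurance on £13,547 = £5,418.80. OOP would hit £9,559.60 > £9,400, so the cap limits the patient to £9,400 − £4,140.80 = £5,259.20.

£5,259.20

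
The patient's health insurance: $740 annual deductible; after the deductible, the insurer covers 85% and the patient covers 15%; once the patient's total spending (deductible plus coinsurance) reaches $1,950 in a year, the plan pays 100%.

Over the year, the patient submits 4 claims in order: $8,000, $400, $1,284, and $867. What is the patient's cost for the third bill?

$61

Bill 1, $8,000: $740 finishes the deductible; $7,260 goes to coinsurance; patient's 15% is $1,089. Patient owes $1,829 (running OOP $1,829).
Bill 2, $400: 15% coinsurance on $400 = $60. Patient owes $60 (running OOP $1,889).
Bill 3, $1,284: deductible already satisfied, so patient's share is 15% × $1,284 = $192.60. That would push OOP to $2,081.60, over the $1,950 cap, so patient pays $1,950 − $1,889 = $61.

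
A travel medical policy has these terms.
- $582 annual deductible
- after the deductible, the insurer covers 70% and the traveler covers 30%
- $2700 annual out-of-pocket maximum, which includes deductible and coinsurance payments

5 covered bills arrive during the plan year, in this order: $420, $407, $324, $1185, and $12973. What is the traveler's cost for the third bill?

$97.20

Claim 1 ($420): entire amount goes to the deductible. Traveler pays $420; OOP now $420.
Claim 2 ($407): $162 finishes the deductible; $245 goes to coinsurance; 30% of $245 = $73.50. Traveler pays $235.50; OOP now $655.50.
Claim 3 ($324): deductible already satisfied, so traveler's share is 30% × $324 = $97.20. Traveler pays $97.20; OOP now $752.70.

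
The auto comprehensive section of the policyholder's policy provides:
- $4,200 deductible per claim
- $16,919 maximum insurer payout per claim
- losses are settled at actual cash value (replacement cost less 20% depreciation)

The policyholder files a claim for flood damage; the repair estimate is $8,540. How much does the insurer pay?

$2,632

At 20% depreciation, ACV = $8,540 − $1,708 = $6,832.
After the deductible, $6,832 − $4,200 = $2,632 remains.
$2,632 ≤ $16,919, so the limit doesn't bind; insurer pays $2,632.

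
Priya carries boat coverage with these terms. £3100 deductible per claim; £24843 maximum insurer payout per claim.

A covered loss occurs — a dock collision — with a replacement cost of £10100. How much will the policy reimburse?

£7000

After the deductible, £10100 − £3100 = £7000 remains.
£7000 ≤ £24843, so the limit doesn't bind; insurer pays £7000.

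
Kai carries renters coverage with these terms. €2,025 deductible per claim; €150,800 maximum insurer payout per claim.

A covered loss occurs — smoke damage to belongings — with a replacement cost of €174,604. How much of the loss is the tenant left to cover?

After the deductible, €174,604 − €2,025 = €172,579 remains.
Since €172,579 > €150,800, the payout is capped at €150,800.
Out of pocket: €174,604 − €150,800 = €23,804.

€23,804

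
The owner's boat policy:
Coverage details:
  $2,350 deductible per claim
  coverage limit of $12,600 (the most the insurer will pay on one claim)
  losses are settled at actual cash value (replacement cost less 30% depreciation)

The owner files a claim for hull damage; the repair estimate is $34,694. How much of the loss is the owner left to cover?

Depreciate 30%: the covered value is $34,694 × 0.7 = $24,285.80.
Subtract the deductible: $24,285.80 − $2,350 = $21,935.80.
$21,935.80 exceeds the $12,600 limit, so the insurer pays the limit: $12,600.
Out of pocket: $34,694 − $12,600 = $22,094.

$22,094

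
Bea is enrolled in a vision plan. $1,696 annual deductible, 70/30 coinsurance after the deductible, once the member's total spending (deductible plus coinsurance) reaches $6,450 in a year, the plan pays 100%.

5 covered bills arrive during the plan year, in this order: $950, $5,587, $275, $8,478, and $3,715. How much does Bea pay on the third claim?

Claim 1 — $950: entire amount goes to the deductible. Member owes $950 (running OOP $950).
Claim 2 — $5,587: $746 finishes the deductible; $4,841 goes to coinsurance; member's 30% is $1,452.30. Cost to member: $2,198.30. OOP to date $3,148.30.
Claim 3 — $275: 30% coinsurance on $275 = $82.50. Member owes $82.50 (running OOP $3,230.80).

$82.50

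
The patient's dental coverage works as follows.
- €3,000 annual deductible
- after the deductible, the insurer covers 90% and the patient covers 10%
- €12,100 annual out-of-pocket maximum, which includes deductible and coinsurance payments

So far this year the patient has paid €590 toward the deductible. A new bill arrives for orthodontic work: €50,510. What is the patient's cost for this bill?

€590 of the €3,000 deductible is already met, leaving €2,410.
After the €2,410 deductible portion, €50,510 − €2,410 = €48,100 is subject to coinsurance.
Patient's 10% share of €48,100 is €4,810.
So the patient owes €2,410 + €4,810 = €7,220 before any cap.
Total out-of-pocket so far would be €590 + €7,220 = €7,810, below the €12,100 cap — no reduction.

€7,220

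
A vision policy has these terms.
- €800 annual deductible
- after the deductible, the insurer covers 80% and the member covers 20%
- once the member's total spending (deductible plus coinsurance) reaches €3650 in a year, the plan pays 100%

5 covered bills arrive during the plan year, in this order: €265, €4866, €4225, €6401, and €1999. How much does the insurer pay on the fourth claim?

Claim 1 (€265): entire amount goes to the deductible. Member pays €265; OOP now €265. Plan pays €265 − €265 = €0.
Claim 2 (€4866): deductible takes €535, €4331 remains; 20% of €4331 = €866.20. Member pays €1401.20; OOP now €1666.20. Plan pays €4866 − €1401.20 = €3464.80.
Claim 3 (€4225): deductible already satisfied, so member's share is 20% × €4225 = €845. Cost to member: €845. OOP to date €2511.20. Plan pays €4225 − €845 = €3380.
Claim 4 (€6401): deductible met; 20% of €6401 = €1280.20. That would push OOP to €3791.40, over the €3650 cap, so member pays €3650 − €2511.20 = €1138.80. Insurer: €6401 − €1138.80 = €5262.20.

€5262.20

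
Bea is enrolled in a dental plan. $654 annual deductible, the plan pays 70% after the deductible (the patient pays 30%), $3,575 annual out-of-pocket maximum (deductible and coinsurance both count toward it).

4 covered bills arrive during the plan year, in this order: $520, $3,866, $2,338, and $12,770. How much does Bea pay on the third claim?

Claim 1 — $520: entire amount goes to the deductible. Patient pays $520; OOP now $520.
Claim 2 — $3,866: $134 finishes the deductible; $3,732 goes to coinsurance; patient's 30% is $1,119.60. Cost to patient: $1,253.60. OOP to date $1,773.60.
Claim 3 — $2,338: deductible met; 30% of $2,338 = $701.40. Cost to patient: $701.40. OOP to date $2,475.

$701.40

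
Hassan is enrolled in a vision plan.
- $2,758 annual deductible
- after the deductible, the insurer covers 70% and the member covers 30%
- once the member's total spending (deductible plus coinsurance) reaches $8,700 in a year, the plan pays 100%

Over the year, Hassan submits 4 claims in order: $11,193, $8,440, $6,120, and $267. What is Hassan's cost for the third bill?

$879.50

Claim 1 ($11,193): $2,758 to deductible, leaving $8,435; 30% of $8,435 = $2,530.50. Cost to member: $5,288.50. OOP to date $5,288.50.
Claim 2 ($8,440): 30% coinsurance on $8,440 = $2,532. Member pays $2,532; OOP now $7,820.50.
Claim 3 ($6,120): deductible met; 30% of $6,120 = $1,836. That would push OOP to $9,656.50, over the $8,700 cap, so member pays $8,700 − $7,820.50 = $879.50.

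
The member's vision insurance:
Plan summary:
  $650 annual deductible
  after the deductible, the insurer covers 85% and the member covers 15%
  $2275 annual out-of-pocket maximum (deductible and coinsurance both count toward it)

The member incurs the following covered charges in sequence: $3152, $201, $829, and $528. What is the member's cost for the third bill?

Bill 1, $3152: deductible takes $650, $2502 remains; member's 15% is $375.30. Member pays $1025.30; OOP now $1025.30.
Bill 2, $201: deductible already satisfied, so member's share is 15% × $201 = $30.15. Member pays $30.15; OOP now $1055.45.
Bill 3, $829: deductible already satisfied, so member's share is 15% × $829 = $124.35. Member pays $124.35; OOP now $1179.80.

$124.35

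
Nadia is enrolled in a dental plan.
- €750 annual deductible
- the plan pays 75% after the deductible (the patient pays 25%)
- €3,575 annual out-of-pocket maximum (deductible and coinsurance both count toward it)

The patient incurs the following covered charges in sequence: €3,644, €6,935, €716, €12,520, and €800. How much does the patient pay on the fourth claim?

Claim 1 (€3,644): €750 finishes the deductible; €2,894 goes to coinsurance; patient's 25% is €723.50. Patient pays €1,473.50; OOP now €1,473.50.
Claim 2 (€6,935): 25% coinsurance on €6,935 = €1,733.75. Patient owes €1,733.75 (running OOP €3,207.25).
Claim 3 (€716): deductible already satisfied, so patient's share is 25% × €716 = €179. Patient owes €179 (running OOP €3,386.25).
Claim 4 (€12,520): deductible met; 25% of €12,520 = €3,130. OOP would hit €6,516.25 > €3,575, so the cap limits the patient to €3,575 − €3,386.25 = €188.75.

€188.75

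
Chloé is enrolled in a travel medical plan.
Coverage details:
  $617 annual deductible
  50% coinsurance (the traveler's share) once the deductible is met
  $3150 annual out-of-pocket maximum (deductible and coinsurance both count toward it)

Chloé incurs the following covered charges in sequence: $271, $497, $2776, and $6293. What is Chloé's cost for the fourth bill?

Bill 1, $271: all of it applies to the deductible. Traveler pays $271; OOP now $271.
Bill 2, $497: $346 to deductible, leaving $151; 50% of $151 = $75.50. Traveler pays $421.50; OOP now $692.50.
Bill 3, $2776: 50% coinsurance on $2776 = $1388. Cost to traveler: $1388. OOP to date $2080.50.
Bill 4, $6293: deductible met; 50% of $6293 = $3146.50. That would push OOP to $5227, over the $3150 cap, so traveler pays $3150 − $2080.50 = $1069.50.

$1069.50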